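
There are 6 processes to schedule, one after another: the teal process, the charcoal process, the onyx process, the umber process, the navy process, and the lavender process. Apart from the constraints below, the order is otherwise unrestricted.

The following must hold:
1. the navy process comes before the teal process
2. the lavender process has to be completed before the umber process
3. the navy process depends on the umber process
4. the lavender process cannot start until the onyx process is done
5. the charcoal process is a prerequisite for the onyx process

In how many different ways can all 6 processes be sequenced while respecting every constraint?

Only the charcoal process has no prerequisites, so it must go first.
Every process is then forced in turn, so only 1 complete ordering is consistent with the constraints.

1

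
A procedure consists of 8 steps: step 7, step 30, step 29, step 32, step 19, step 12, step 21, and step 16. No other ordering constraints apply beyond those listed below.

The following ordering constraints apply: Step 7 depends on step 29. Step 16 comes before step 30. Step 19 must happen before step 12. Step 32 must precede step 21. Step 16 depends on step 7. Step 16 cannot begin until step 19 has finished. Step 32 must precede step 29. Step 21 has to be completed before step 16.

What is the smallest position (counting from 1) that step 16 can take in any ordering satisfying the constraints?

6

Working backwards through the constraints from step 16, its full set of required predecessors is step 7, step 29, step 32, step 19, step 21 — 5 of them.
With 5 mandatory predecessors, the earliest step 16 can sit is position 5+1 = 6, and placing just those 5 first achieves it.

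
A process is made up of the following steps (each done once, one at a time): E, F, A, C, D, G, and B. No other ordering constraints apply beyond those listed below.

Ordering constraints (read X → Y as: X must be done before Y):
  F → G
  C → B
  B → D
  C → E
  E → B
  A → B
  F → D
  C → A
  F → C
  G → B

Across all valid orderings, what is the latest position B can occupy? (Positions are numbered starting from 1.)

6

Following the constraints forward from B, its only required successor is D.
With 1 mandatory successor out of 7 steps total, the latest slot for B is 7−1 = 6, and it's reachable by doing all non-successors before B.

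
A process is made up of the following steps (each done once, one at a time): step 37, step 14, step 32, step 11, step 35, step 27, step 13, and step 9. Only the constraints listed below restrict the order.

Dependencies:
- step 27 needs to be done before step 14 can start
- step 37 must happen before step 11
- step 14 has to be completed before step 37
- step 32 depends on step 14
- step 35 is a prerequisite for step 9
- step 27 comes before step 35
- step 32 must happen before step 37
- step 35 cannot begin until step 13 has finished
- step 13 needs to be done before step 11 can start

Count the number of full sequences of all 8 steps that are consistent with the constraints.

49

2 steps have no prerequisites (step 27, step 13), so any of them could come first.
Systematically extending each partial ordering one step at a time and counting, there are 49 complete orderings.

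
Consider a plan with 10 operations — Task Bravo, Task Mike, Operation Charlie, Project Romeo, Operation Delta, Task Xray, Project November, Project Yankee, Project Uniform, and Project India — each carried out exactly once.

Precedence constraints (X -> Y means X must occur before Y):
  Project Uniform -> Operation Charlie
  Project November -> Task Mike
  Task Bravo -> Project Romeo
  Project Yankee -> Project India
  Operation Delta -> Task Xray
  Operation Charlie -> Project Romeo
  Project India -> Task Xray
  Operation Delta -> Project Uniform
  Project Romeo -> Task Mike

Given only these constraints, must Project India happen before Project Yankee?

The constraints actually force Project Yankee before Project India (via Project Yankee → Project India), not the other way around.
So Project India never precedes Project Yankee.

No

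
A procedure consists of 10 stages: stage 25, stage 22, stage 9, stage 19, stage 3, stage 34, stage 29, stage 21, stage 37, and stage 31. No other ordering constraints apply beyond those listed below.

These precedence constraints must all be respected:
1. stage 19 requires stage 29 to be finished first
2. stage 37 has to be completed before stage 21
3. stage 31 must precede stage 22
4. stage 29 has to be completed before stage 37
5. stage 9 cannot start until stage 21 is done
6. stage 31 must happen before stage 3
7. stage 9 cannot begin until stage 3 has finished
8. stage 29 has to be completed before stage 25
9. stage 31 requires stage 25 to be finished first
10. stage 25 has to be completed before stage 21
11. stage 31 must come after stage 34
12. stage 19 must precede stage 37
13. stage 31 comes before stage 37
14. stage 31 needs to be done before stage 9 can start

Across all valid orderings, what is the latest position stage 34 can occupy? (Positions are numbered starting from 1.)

4

Every stage that must follow stage 34 has to come after it. Tracing all chains starting from stage 34, those stages are: stage 22, stage 9, stage 3, stage 21, stage 37, stage 31 — 6 in total.
With 6 mandatory successors out of 10 stages total, the latest slot for stage 34 is 10−6 = 4, and it's reachable by doing all non-successors before stage 34.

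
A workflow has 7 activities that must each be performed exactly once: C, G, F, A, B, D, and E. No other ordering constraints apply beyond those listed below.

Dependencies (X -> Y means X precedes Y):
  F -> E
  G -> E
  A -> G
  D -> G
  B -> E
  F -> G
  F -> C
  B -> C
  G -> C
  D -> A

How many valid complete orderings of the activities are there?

30

The activities with no prerequisites are F, B, D; any of them can be placed first.
Counting all ways to extend the partial order to a total order gives 30.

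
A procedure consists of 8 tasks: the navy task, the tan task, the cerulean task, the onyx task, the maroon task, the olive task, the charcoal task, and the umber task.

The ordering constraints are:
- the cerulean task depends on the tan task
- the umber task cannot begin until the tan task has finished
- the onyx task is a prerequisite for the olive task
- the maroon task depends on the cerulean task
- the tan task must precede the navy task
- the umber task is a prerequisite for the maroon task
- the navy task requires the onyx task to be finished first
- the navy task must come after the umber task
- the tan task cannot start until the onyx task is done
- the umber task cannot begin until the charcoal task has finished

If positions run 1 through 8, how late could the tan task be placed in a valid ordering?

Every task that must follow the tan task has to come after it. Tracing all chains starting from the tan task, those tasks are: the navy task, the cerulean task, the maroon task, the umber task — 4 in total.
With 4 mandatory successors out of 8 tasks total, the latest slot for the tan task is 8−4 = 4, and it's reachable by doing all non-successors before the tan task.

4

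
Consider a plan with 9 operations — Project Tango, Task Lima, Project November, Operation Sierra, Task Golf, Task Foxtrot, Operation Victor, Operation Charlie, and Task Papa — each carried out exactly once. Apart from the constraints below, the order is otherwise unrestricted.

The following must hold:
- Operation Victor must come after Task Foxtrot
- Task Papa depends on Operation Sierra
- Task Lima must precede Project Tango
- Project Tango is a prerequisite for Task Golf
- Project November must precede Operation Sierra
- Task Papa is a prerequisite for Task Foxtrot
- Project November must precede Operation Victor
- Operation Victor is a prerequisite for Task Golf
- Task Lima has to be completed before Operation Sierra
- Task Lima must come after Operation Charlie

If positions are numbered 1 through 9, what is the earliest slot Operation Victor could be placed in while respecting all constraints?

7

Every operation that must precede Operation Victor has to come before it. Tracing all chains that end at Operation Victor, those operations are: Task Lima, Project November, Operation Sierra, Task Foxtrot, Operation Charlie, Task Papa — 6 in total.
So at minimum 6 operations come before Operation Victor, putting Operation Victor no earlier than position 7. That position is achievable by scheduling exactly those predecessors first.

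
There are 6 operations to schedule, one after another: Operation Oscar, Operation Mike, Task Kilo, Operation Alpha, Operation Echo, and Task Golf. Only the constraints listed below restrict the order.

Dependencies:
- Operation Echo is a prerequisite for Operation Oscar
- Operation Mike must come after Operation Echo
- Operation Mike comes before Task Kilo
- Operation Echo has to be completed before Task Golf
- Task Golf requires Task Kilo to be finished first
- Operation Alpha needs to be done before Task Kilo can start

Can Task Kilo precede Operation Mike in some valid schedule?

No

There is a dependency chain Operation Mike → Task Kilo, so Task Kilo always comes after Operation Mike.
Hence Task Kilo can never be scheduled before Operation Mike.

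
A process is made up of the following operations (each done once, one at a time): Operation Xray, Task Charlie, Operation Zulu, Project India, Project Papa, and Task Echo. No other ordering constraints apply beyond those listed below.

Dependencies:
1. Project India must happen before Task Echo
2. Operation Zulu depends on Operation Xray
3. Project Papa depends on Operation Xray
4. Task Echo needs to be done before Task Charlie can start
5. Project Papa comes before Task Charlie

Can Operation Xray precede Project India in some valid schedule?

Nothing in the constraints forces Project India before Operation Xray — there is no chain from Project India to Operation Xray.
So a valid ordering placing Operation Xray earlier than Project India exists.

Yes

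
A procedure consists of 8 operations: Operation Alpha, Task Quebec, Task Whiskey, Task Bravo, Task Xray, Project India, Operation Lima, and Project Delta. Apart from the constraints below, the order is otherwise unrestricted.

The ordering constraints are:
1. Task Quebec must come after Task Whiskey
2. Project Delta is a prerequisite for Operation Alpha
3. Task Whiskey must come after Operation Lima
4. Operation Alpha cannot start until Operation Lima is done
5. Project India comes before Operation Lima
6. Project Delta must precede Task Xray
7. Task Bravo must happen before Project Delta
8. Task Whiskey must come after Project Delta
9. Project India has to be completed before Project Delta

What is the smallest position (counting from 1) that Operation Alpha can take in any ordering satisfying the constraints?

The operations that are forced before Operation Alpha, directly or transitively, are Task Bravo, Project India, Operation Lima, Project Delta. That's 4 operations.
So at minimum 4 operations come before Operation Alpha, putting Operation Alpha no earlier than position 5. That position is achievable by scheduling exactly those predecessors first.

5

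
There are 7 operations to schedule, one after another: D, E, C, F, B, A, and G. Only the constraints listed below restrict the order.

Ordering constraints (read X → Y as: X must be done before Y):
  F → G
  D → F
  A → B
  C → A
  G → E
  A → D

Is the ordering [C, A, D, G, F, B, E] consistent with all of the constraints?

No

Here F comes after G.
That contradicts the constraint that F must precede G.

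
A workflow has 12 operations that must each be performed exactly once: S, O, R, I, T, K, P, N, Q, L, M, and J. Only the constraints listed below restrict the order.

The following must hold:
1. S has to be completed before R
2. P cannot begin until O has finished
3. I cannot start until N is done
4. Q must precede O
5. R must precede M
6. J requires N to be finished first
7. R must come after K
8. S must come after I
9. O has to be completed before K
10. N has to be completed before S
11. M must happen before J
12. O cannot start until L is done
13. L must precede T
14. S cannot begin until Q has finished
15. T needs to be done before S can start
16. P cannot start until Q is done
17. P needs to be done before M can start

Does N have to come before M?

Yes

Following the dependencies: N → S → R → M.
That forces N before M in every valid schedule.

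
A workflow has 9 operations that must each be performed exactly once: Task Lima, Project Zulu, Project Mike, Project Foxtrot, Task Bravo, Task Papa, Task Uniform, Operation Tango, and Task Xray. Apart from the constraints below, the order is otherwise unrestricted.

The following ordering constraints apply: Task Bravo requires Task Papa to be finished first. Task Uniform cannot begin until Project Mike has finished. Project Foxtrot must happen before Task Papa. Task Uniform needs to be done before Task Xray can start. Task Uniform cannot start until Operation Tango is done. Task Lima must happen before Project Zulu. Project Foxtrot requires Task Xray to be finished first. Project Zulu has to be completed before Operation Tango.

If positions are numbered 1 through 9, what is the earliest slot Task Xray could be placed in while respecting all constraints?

6

The operations that are forced before Task Xray, directly or transitively, are Task Lima, Project Zulu, Project Mike, Task Uniform, Operation Tango. That's 5 operations.
With 5 mandatory predecessors, the earliest Task Xray can sit is position 5+1 = 6, and placing just those 5 first achieves it.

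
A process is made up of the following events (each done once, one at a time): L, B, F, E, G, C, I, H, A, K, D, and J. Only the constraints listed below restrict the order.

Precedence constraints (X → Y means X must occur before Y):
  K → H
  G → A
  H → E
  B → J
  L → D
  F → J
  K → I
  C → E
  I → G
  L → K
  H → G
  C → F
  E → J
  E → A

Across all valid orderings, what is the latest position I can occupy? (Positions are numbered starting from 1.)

The events that are forced after I, directly or by a chain of constraints, are G, A. That's 2 events.
So at least 2 events follow I, putting I no later than position 10. That position is achievable by scheduling everything else first.

10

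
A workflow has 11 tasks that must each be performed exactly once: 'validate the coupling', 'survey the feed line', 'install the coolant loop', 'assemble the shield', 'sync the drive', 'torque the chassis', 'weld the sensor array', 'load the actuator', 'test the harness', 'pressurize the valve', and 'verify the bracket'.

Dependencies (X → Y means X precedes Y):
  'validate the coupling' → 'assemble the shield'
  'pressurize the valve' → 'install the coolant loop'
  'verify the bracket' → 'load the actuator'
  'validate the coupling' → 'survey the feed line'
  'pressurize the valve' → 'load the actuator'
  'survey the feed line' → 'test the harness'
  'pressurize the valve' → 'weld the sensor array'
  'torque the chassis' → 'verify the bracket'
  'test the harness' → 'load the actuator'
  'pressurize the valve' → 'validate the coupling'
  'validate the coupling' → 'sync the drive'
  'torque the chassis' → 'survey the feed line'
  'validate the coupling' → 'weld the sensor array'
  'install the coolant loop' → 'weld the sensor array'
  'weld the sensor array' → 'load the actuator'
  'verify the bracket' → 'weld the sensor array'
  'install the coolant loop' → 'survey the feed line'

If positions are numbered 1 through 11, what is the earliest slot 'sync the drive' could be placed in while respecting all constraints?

3

Working backwards through the constraints from 'sync the drive', its full set of required predecessors is 'validate the coupling', 'pressurize the valve' — 2 of them.
So at minimum 2 tasks come before 'sync the drive', putting 'sync the drive' no earlier than position 3. That position is achievable by scheduling exactly those predecessors first.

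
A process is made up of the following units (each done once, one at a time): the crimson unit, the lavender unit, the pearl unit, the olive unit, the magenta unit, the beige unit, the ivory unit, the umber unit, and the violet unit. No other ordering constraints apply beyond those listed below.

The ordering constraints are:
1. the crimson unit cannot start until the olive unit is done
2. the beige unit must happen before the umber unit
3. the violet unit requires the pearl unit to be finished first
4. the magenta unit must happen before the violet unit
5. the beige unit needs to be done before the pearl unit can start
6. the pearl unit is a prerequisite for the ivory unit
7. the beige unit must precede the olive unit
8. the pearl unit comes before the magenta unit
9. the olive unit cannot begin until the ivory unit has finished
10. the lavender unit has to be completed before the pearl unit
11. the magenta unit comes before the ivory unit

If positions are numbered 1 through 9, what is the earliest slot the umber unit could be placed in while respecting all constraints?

2

The only unit forced before the umber unit (directly or transitively) is the beige unit.
With 1 mandatory predecessor, the earliest the umber unit can sit is position 1+1 = 2, and placing just that one first achieves it.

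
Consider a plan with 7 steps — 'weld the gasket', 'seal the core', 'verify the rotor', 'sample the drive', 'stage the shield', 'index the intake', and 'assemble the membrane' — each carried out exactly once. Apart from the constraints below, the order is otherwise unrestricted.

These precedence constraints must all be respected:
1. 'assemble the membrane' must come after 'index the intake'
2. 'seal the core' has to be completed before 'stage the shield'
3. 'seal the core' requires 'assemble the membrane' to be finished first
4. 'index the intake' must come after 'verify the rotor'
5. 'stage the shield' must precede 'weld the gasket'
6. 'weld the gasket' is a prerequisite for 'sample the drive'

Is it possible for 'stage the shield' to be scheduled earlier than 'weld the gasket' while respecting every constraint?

Yes

The constraints force 'stage the shield' before 'weld the gasket', so yes — every valid ordering has 'stage the shield' earlier.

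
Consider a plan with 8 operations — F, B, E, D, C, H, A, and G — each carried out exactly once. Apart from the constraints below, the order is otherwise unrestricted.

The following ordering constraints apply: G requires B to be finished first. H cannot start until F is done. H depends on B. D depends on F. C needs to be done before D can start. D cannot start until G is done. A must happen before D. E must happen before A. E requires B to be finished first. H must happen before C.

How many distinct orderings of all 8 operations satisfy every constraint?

90

2 operations have no prerequisites (F, B), so any of them could come first.
Enumerating by repeatedly choosing an available operation (one whose prerequisites are all placed) gives 90 distinct complete orderings.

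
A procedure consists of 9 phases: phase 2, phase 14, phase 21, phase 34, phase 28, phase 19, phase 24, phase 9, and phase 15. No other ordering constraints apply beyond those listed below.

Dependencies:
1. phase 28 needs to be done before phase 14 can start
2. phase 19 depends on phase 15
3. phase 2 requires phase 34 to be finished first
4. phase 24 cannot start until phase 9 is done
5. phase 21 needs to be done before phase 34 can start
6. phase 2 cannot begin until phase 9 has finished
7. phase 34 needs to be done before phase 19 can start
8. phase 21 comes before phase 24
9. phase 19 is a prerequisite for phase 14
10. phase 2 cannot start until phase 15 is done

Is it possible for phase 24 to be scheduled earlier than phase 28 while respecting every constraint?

Yes

The constraints leave phase 24 and phase 28 unordered relative to each other; nothing requires phase 28 earlier.
So a valid ordering placing phase 24 earlier than phase 28 exists.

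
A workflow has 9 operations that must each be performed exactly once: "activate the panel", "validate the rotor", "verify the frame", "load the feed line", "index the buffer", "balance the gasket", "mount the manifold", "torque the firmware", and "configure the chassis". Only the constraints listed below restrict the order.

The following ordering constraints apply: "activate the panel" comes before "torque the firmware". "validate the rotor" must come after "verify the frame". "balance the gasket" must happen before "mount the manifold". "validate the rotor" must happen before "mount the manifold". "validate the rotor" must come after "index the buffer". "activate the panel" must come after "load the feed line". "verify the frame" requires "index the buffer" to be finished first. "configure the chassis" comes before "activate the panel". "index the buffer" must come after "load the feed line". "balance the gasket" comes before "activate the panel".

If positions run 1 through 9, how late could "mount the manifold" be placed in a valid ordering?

Nothing depends on "mount the manifold", so it can be the final operation, position 9.

9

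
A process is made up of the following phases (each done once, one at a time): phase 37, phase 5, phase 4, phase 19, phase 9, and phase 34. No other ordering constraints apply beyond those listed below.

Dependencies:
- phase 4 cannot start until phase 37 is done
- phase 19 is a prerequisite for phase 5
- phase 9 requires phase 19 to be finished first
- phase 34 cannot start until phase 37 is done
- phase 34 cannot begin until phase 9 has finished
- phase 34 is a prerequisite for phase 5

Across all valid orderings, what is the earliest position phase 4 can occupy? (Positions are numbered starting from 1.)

Working backwards through the constraints from phase 4, its only required predecessor is phase 37.
With 1 mandatory predecessor, the earliest phase 4 can sit is position 1+1 = 2, and placing just that one first achieves it.

2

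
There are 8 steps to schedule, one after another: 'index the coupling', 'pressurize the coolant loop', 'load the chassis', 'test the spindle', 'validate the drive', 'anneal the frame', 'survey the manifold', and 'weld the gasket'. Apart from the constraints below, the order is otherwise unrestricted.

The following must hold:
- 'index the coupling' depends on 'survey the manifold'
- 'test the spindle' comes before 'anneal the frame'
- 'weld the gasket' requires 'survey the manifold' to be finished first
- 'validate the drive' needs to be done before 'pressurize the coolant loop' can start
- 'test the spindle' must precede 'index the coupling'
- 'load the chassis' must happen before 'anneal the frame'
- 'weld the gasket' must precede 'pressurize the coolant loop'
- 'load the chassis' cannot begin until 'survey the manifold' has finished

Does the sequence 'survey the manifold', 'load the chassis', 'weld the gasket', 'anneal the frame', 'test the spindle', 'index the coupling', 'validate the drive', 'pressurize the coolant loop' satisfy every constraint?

No

The sequence places 'anneal the frame' ahead of 'test the spindle'.
That contradicts the constraint that 'test the spindle' must precede 'anneal the frame'.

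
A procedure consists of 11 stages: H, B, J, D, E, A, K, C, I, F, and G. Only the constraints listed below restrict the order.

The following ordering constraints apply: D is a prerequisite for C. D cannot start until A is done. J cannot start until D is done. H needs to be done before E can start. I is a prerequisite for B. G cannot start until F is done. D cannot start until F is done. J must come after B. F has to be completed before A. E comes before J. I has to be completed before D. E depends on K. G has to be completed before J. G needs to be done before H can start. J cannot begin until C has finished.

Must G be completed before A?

No

G and A are not related by any chain of constraints.
A valid ordering placing A before G exists, so the answer is no.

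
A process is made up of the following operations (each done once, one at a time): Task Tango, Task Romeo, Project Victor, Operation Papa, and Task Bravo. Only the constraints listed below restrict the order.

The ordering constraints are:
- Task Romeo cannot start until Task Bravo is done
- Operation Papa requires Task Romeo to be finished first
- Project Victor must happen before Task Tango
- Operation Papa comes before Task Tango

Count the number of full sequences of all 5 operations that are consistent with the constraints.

4

2 operations have no prerequisites (Project Victor, Task Bravo), so any of them could come first.
Enumerating by repeatedly choosing an available operation (one whose prerequisites are all placed) gives 4 distinct complete orderings.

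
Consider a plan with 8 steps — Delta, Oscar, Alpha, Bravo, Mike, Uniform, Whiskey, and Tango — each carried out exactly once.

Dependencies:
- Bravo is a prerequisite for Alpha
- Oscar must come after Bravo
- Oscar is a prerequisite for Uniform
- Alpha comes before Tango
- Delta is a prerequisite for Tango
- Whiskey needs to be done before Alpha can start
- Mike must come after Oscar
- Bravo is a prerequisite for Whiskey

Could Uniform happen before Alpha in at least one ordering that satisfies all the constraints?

Yes

No chain of constraints runs from Alpha to Uniform, so Alpha is not required to come first.
So a valid ordering placing Uniform earlier than Alpha exists.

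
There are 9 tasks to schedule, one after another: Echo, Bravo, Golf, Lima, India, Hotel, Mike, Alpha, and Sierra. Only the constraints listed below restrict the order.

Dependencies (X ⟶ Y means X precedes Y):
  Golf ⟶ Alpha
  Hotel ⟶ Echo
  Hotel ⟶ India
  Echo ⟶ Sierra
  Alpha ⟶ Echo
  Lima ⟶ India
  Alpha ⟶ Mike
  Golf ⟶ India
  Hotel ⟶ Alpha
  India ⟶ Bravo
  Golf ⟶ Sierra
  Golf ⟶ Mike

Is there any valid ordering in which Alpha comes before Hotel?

No

The constraints give a chain Hotel → Alpha, which forces Hotel before Alpha.
Hence Alpha can never be scheduled before Hotel.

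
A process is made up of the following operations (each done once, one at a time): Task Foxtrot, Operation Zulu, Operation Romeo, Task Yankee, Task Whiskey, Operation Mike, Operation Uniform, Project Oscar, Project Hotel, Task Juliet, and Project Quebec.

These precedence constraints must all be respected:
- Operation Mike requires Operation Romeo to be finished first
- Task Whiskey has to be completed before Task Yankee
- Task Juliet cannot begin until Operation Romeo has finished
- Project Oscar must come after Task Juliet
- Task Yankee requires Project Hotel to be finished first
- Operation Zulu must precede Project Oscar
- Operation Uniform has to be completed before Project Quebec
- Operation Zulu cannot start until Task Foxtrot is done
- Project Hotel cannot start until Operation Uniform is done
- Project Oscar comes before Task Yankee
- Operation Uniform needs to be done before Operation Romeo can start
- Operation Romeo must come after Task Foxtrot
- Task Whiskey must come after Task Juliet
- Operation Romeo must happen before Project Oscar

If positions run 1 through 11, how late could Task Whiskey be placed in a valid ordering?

10

Following the constraints forward from Task Whiskey, its only required successor is Task Yankee.
With 1 mandatory successor out of 11 operations total, the latest slot for Task Whiskey is 11−1 = 10, and it's reachable by doing all non-successors before Task Whiskey.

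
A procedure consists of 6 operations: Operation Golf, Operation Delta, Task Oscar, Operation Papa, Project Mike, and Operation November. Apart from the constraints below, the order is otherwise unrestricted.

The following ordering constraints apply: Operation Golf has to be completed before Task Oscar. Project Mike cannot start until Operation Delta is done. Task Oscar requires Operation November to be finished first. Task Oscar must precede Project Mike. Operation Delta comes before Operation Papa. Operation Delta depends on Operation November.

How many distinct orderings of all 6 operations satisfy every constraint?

The operations with no prerequisites are Operation Golf, Operation November; any of them can be placed first.
Counting all ways to extend the partial order to a total order gives 14.

14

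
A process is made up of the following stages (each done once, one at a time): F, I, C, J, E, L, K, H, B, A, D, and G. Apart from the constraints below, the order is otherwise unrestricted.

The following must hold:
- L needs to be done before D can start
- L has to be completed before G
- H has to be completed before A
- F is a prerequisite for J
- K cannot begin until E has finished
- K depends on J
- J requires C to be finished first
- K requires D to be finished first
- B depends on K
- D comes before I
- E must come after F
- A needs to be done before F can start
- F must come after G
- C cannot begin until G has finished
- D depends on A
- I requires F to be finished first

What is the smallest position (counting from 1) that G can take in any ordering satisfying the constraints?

The only stage forced before G (directly or transitively) is L.
With 1 mandatory predecessor, the earliest G can sit is position 1+1 = 2, and placing just that one first achieves it.

2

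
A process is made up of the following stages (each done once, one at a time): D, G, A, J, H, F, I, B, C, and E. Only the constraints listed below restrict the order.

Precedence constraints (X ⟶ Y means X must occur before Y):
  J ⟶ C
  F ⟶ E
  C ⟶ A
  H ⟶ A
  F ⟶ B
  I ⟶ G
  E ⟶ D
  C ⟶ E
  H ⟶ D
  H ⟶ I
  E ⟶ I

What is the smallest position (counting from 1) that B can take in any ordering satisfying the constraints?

The only stage forced before B (directly or transitively) is F.
With 1 mandatory predecessor, the earliest B can sit is position 1+1 = 2, and placing just that one first achieves it.

2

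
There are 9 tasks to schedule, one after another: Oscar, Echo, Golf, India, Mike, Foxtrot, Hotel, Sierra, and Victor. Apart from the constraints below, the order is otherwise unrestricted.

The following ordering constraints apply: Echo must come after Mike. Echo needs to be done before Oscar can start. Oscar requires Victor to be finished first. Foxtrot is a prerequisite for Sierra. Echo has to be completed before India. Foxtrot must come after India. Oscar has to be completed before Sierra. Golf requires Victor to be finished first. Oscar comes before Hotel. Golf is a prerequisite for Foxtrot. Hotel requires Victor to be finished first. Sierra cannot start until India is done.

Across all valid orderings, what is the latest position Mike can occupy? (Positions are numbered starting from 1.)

The tasks that are forced after Mike, directly or by a chain of constraints, are Oscar, Echo, India, Foxtrot, Hotel, Sierra. That's 6 tasks.
So at least 6 tasks follow Mike, putting Mike no later than position 3. That position is achievable by scheduling everything else first.

3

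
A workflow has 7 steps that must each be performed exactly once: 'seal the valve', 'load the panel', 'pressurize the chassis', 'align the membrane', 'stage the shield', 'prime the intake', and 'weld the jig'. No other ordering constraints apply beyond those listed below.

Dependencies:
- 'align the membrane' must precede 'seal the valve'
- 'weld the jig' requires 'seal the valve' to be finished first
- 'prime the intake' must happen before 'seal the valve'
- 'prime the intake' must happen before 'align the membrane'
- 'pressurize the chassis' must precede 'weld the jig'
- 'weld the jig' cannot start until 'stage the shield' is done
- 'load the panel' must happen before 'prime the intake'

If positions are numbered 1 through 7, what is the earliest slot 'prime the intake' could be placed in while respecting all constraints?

2

Working backwards through the constraints from 'prime the intake', its only required predecessor is 'load the panel'.
With 1 mandatory predecessor, the earliest 'prime the intake' can sit is position 1+1 = 2, and placing just that one first achieves it.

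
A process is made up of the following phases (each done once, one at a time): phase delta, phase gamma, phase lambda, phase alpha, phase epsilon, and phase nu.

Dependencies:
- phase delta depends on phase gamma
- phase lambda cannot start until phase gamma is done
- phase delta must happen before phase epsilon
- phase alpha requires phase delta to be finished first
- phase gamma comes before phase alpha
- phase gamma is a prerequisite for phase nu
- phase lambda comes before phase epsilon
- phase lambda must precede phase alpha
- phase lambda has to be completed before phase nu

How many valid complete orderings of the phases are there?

14

Phase gamma is the only phase with nothing required before it, so every ordering starts there.
Counting all ways to extend the partial order to a total order gives 14.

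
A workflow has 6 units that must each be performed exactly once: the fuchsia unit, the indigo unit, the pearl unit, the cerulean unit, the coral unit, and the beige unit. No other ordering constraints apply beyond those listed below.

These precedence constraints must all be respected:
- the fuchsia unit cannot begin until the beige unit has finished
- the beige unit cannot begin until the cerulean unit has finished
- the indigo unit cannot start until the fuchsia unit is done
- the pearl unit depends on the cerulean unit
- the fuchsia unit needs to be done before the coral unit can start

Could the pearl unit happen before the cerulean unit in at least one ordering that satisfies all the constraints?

No

Following the cerulean unit → the pearl unit, the cerulean unit must precede the pearl unit in every valid ordering.
So no valid ordering can have the pearl unit before the cerulean unit.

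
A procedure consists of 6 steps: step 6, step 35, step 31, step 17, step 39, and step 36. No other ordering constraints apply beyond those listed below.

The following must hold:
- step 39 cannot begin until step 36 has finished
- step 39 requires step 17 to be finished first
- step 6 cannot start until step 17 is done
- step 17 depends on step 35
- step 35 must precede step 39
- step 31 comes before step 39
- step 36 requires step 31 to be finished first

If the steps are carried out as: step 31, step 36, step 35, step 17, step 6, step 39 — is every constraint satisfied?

Going through the constraints one by one, each required predecessor appears earlier in the sequence than its dependent — e.g. step 31 (position 1) is before step 39 (position 6), as required.

Yes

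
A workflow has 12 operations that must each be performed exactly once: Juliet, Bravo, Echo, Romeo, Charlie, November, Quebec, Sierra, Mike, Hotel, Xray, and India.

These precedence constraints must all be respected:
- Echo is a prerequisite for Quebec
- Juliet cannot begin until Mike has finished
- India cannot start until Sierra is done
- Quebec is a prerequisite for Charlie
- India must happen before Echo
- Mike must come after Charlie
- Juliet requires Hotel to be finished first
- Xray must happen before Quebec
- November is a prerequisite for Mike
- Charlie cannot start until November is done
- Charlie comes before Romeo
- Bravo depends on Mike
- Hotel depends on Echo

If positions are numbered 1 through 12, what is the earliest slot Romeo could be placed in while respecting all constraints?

8

Every operation that must precede Romeo has to come before it. Tracing all chains that end at Romeo, those operations are: Echo, Charlie, November, Quebec, Sierra, Xray, India — 7 in total.
So at minimum 7 operations come before Romeo, putting Romeo no earlier than position 8. That position is achievable by scheduling exactly those predecessors first.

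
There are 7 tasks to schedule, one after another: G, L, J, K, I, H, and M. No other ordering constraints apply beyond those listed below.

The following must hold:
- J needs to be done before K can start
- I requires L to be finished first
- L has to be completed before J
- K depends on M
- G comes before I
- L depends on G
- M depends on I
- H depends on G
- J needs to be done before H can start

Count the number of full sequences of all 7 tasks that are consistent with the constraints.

9

G is the only task with nothing required before it, so every ordering starts there.
Systematically extending each partial ordering one task at a time and counting, there are 9 complete orderings.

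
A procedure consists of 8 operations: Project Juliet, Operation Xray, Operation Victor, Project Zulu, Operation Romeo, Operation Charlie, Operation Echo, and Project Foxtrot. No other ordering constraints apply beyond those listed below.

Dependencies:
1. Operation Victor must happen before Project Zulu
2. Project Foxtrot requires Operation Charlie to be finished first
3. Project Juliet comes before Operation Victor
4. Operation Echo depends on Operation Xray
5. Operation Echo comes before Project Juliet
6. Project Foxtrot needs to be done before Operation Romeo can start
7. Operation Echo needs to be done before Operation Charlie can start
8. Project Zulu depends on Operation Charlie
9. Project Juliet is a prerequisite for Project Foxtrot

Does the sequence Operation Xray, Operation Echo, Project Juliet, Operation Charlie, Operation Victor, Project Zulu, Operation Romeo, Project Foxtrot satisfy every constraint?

No

In the proposed order, Operation Romeo appears before Project Foxtrot.
But one of the constraints requires Project Foxtrot before Operation Romeo, so this ordering violates it.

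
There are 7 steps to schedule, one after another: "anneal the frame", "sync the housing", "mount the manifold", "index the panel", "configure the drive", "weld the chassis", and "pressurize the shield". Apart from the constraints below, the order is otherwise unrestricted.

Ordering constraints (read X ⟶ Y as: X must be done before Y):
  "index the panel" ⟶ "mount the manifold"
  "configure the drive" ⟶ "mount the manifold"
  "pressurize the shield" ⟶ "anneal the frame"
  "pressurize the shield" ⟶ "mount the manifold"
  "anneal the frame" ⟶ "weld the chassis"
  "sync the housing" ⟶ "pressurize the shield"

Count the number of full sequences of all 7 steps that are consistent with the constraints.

The steps with no prerequisites are "sync the housing", "index the panel", "configure the drive"; any of them can be placed first.
Enumerating by repeatedly choosing an available step (one whose prerequisites are all placed) gives 62 distinct complete orderings.

62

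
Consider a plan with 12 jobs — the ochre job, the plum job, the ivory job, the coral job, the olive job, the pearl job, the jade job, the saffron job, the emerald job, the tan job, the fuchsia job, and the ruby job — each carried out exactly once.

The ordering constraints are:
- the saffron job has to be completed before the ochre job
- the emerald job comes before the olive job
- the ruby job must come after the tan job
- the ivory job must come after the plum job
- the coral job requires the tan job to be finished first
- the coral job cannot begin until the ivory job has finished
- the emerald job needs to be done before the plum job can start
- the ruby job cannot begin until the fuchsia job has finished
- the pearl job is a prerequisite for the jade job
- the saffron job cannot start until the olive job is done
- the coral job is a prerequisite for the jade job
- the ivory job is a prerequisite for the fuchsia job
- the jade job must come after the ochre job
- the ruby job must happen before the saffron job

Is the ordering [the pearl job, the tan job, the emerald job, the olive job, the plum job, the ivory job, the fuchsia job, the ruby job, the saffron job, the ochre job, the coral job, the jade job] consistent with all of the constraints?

Every stated constraint is respected: the pearl job sits at position 1, ahead of the jade job at position 12, and each of the other listed pairs likewise has the predecessor earlier in the sequence.

Yes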